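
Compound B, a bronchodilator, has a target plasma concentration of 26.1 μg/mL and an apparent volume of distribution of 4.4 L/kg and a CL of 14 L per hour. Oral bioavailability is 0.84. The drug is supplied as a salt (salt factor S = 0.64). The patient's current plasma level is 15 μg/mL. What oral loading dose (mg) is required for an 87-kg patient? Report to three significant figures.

7900 mg

Total Vd = 4.4 × 87 = 382.8 L
Concentration deficit ΔC = 26.1 − 15 = 11.10 mg/L
LD = Vd × ΔC / F / S = 382.8 × 11.10 / 0.84 / 0.64 = 7904 mg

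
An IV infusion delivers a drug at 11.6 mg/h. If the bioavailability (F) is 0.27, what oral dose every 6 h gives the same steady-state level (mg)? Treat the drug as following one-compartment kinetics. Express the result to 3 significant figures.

To maintain the same Css, the systemic dosing rate must be unchanged: F·D/τ = infusion rate.
D = rate × τ / F = 11.6 × 6 / 0.27 = 257.8 mg

258 mg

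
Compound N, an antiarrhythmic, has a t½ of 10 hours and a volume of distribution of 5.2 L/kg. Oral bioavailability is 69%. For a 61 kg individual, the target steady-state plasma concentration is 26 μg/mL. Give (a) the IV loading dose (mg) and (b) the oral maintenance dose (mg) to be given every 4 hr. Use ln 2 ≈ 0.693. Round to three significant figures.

(a) 8250 mg; (b) 3310 mg

Vd = 5.2 L/kg × 61 kg = 317.2 L
LD = Vd × C = 317.2 × 26 = 8247 mg
CL = 0.693 × Vd / t½ = 0.693 × 317.2 / 10 = 21.98 L/h
D = CL × Css × τ / F = 21.98 × 26 × 4 / 0.69 = 3313 mg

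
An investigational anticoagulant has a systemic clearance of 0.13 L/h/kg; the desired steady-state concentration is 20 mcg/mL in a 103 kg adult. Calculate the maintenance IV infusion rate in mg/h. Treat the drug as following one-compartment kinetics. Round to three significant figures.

268 mg/h

CL = 0.13 L/h/kg × 103 kg = 13.39 L/h
At steady state, infusion rate equals elimination rate: rate in = CL × Css.
Infusion rate = CL · Css = 13.39 L/h × 20 mg/L = 267.8 mg/h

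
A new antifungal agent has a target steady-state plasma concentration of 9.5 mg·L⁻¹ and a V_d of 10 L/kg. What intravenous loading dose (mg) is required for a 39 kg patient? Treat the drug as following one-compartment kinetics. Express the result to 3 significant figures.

3710 mg

Total Vd = 10 × 39 = 390.0 L
LD = Vd × C = 390.0 × 9.500 = 3705 mg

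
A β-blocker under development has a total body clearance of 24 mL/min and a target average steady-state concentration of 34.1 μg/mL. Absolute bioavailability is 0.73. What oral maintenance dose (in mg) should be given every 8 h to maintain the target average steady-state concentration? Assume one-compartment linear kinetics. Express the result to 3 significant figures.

CL = 24 mL/min × 60/1000 = 1.440 L/h
D = CL × Css × τ / F = 1.440 × 34.1 × 8 / 0.73 = 538.1 mg

538 mg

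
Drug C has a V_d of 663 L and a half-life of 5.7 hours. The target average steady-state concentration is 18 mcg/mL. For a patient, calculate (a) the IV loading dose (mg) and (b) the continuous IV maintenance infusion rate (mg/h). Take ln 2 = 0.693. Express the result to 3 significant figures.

(a) 11900 mg; (b) 1450 mg/h

LD = Vd × C = 663.0 × 18 = 11930 mg
CL = 0.693 × Vd / t½ = 0.693 × 663.0 / 5.7 = 80.61 L/h
Infusion rate = CL × Css = 80.61 × 18 = 1451 mg/h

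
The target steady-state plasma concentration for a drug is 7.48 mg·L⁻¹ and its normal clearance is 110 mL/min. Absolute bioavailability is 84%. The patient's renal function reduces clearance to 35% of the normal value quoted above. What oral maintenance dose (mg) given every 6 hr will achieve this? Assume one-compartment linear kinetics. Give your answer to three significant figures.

123 mg

CL = 110 mL/min = 110 × 0.06 = 6.600 L/h
Patient clearance = 0.35 × 6.600 = 2.310 L/h
D = CL × Css × τ / F = 2.310 × 7.48 × 6 / 0.84 = 123.4 mg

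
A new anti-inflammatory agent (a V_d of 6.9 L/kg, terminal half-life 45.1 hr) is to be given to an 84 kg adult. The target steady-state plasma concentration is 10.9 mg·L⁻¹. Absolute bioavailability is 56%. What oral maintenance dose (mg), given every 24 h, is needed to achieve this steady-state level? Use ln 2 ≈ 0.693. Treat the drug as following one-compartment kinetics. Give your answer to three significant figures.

4160 mg

Vd(total) = 84 kg × 6.9 L/kg = 579.6 L
CL = 0.693 × Vd / t½ = 0.693 × 579.6 / 45.1 = 8.906 L/h
D = CL × Css × τ / F = 8.906 × 10.9 × 24 / 0.56 = 4160 mg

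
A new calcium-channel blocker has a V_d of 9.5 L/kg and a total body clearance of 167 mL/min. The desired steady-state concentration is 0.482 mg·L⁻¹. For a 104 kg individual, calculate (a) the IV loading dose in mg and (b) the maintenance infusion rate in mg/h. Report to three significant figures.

Vd(total) = 104 kg × 9.5 L/kg = 988.0 L
Loading: fill Vd to C_target → 988.0 L × 0.482 mg/L = 476.2 mg
CL = 167 mL/min = 167 × 0.06 = 10.02 L/h
Maintenance: replace elimination → rate = CL × Css = 10.02 × 0.482 = 4.830 mg/h

(a) 476 mg; (b) 4.83 mg/h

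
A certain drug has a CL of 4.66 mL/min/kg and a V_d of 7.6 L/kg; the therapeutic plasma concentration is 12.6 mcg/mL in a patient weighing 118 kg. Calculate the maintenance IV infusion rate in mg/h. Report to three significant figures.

CL = 4.66 mL/min/kg × 118 kg = 549.9 mL/min = 549.9 × 60/1000 = 32.99 L/h
Rate = CL × Css = 32.99 × 12.6 = 415.7 mg/h

416 mg/h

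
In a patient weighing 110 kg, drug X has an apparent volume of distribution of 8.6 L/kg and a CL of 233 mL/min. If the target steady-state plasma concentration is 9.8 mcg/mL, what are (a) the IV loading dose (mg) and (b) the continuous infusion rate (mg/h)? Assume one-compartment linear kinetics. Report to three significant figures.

(a) 9270 mg; (b) 137 mg/h

Vd(total) = 110 kg × 8.6 L/kg = 946.0 L
LD = Vd · C_target = 946.0 × 9.8 = 9271 mg
Convert clearance: 233 mL/min × 60 min/h ÷ 1000 mL/L = 13.98 L/h
Maintenance infusion rate = CL × Css = 13.98 × 9.8 = 137.0 mg/h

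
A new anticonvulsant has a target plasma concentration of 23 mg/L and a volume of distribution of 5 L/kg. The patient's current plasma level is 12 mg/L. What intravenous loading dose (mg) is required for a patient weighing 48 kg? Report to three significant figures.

Total Vd = 5 × 48 = 240.0 L
Concentration deficit ΔC = 23 − 12 = 11.00 mg/L
LD = Vd × ΔC = 240.0 × 11.00 = 2640 mg

2640 mg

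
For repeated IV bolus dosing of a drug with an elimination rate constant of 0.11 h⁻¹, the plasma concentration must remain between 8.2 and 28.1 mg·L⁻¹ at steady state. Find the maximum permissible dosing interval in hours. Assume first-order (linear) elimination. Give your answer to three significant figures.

11.2 h

Between IV bolus doses, concentration decays as C = C₀·e^(−kτ), so C_peak/C_trough = e^(kτ).
τ_max = ln(C_peak/C_trough) / k = ln(28.1/8.2) / 0.1100 = 1.232 / 0.1100 = 11.20 h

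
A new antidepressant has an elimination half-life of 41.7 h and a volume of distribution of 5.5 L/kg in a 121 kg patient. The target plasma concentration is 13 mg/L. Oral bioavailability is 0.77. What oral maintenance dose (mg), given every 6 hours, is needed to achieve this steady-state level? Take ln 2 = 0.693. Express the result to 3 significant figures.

1120 mg

Vd = 5.5 L/kg × 121 kg = 665.5 L
CL = ln 2 · Vd / t½ = 0.693 × 665.5 / 41.7 = 11.06 L/h
D = CL × Css × τ / F = 11.06 × 13 × 6 / 0.77 = 1120 mg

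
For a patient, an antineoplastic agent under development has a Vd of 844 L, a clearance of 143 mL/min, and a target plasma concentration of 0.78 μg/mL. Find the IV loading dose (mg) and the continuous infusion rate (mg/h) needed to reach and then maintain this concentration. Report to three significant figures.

(a) 658 mg; (b) 6.69 mg/h

Loading dose = Vd × C = 844.0 × 0.78 = 658.3 mg
Convert clearance: 143 mL/min × 60 min/h ÷ 1000 mL/L = 8.580 L/h
Infusion rate = 8.580 L/h × 0.78 mg/L = 6.692 mg/h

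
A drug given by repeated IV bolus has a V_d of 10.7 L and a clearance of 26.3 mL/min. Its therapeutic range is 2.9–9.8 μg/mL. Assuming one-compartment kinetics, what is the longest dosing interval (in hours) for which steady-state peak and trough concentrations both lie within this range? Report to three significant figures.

CL = 26.3 mL/min × 60/1000 = 1.578 L/h
k = CL / Vd = 1.578 / 10.70 = 0.1475 h⁻¹
Between IV bolus doses, concentration decays as C = C₀·e^(−kτ), so C_peak/C_trough = e^(kτ).
τ_max = ln(C_peak/C_trough) / k = ln(9.8/2.9) / 0.1475 = 1.218 / 0.1475 = 8.258 h

8.26 h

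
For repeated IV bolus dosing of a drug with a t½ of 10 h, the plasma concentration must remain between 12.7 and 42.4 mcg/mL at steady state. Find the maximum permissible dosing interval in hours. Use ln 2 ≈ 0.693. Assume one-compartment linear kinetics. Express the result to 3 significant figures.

k = 0.693 / t½ = 0.693 / 10 = 0.06930 h⁻¹
Between IV bolus doses, concentration decays as C = C₀·e^(−kτ), so C_peak/C_trough = e^(kτ).
τ_max = ln(C_peak/C_trough) / k = ln(42.4/12.7) / 0.06930 = 1.206 / 0.06930 = 17.40 h

17.4 h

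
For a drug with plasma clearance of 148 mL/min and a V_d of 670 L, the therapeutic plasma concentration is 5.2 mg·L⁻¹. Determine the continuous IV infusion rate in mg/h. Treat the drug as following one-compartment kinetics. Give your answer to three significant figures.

Convert clearance: 148 mL/min × 60 min/h ÷ 1000 mL/L = 8.880 L/h
Vd does not affect the maintenance rate; only clearance governs steady-state input.
R₀ = 8.880 × 5.2 = 46.18 mg/h

46.2 mg/h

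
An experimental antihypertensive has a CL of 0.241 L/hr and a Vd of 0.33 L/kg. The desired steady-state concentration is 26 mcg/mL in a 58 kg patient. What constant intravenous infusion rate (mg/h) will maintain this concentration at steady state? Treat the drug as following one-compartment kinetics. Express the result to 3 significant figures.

6.27 mg/h

Rate = CL × Css = 0.2410 × 26 = 6.266 mg/h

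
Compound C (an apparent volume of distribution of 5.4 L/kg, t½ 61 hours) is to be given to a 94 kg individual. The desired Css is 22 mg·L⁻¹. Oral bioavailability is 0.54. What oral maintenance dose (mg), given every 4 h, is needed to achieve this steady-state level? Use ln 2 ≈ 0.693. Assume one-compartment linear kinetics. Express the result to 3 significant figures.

940 mg

Total Vd = 5.4 × 94 = 507.6 L
k = 0.693/61 = 0.01136 h⁻¹, so CL = k·Vd = 0.01136 × 507.6 = 5.766 L/h
D = CL × Css × τ / F = 5.766 × 22 × 4 / 0.54 = 939.6 mg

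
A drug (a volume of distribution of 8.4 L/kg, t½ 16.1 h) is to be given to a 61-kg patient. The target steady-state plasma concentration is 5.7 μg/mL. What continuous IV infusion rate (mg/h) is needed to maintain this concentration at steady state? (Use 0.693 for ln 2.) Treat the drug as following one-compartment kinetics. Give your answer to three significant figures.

Total Vd = 8.4 × 61 = 512.4 L
CL = ln 2 · Vd / t½ = 0.693 × 512.4 / 16.1 = 22.06 L/h
Infusion rate = CL × Css = 22.06 × 5.7 = 125.7 mg/h

126 mg/h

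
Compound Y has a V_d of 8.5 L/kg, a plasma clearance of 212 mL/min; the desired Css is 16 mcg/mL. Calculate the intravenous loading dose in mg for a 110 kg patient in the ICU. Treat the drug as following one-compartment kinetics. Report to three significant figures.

Vd = 8.5 L/kg × 110 kg = 935.0 L
LD = Vd × C = 935.0 × 16.00 = 14960 mg

15000 mg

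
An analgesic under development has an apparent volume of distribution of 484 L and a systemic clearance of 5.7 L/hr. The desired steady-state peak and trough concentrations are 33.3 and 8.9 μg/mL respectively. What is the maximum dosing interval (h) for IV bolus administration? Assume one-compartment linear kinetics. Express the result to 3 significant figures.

k = CL / Vd = 5.700 / 484.0 = 0.01178 h⁻¹
Between IV bolus doses, concentration decays as C = C₀·e^(−kτ), so C_peak/C_trough = e^(kτ).
τ_max = ln(C_peak/C_trough) / k = ln(33.3/8.9) / 0.01178 = 1.320 / 0.01178 = 112.1 h

112 h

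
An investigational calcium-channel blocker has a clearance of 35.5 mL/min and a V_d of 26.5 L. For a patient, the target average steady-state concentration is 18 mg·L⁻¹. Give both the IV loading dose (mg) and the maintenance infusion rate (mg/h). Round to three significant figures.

LD = Vd · C_target = 26.50 × 18 = 477.0 mg
Convert clearance: 35.5 mL/min × 60 min/h ÷ 1000 mL/L = 2.130 L/h
Maintenance infusion rate = CL × Css = 2.130 × 18 = 38.34 mg/h

(a) 477 mg; (b) 38.3 mg/h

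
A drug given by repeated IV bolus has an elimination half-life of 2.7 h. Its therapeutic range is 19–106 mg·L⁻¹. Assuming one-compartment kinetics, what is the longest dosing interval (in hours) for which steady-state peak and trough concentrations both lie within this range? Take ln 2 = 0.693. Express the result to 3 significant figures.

6.70 h

k = 0.693 / t½ = 0.693 / 2.7 = 0.2567 h⁻¹
Between IV bolus doses, concentration decays as C = C₀·e^(−kτ), so C_peak/C_trough = e^(kτ).
τ_max = ln(C_peak/C_trough) / k = ln(106/19) / 0.2567 = 1.719 / 0.2567 = 6.697 h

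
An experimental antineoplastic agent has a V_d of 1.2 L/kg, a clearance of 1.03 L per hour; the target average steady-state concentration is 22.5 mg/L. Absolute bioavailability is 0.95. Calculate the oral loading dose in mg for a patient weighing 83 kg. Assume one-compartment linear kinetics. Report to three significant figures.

2360 mg

Vd = 1.2 L/kg × 83 kg = 99.60 L
LD = Vd × C / F = 99.60 × 22.50 / 0.95 = 2359 mg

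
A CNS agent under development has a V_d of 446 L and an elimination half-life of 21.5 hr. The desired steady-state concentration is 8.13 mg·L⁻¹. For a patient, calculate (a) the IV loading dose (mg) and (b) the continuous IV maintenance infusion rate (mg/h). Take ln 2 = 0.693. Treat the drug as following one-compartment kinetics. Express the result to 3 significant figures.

LD = Vd × C = 446.0 × 8.13 = 3626 mg
CL = 0.693 × Vd / t½ = 0.693 × 446.0 / 21.5 = 14.38 L/h
Infusion rate = CL × Css = 14.38 × 8.13 = 116.9 mg/h

(a) 3630 mg; (b) 117 mg/h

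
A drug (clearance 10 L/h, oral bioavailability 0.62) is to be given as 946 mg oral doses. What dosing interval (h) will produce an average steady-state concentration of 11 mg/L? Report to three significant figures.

F·D/τ = CL·Css → τ = F·D / (CL·Css).
τ = 0.62 × 946 / (10 × 11) = 5.332 h

5.33 h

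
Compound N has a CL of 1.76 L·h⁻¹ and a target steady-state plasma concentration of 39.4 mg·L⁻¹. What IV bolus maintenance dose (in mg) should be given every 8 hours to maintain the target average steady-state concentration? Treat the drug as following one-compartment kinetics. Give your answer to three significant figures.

555 mg

At steady state, dose per interval replaces the amount cleared in that interval: D/τ = CL·Css.
D = CL × Css × τ = 1.760 × 39.4 × 8 = 554.8 mg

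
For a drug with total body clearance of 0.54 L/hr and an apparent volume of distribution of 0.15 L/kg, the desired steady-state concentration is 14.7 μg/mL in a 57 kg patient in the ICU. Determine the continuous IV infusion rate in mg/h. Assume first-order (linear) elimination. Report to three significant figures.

Rate = CL × Css = 0.5400 × 14.7 = 7.938 mg/h

7.94 mg/h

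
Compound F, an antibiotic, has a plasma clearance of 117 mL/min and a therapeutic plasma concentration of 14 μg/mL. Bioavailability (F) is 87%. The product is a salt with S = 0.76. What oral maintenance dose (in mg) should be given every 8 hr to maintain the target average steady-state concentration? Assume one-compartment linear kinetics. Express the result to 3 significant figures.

1190 mg

CL = 117 mL/min × 60/1000 = 7.020 L/h
D = CL × Css × τ / F / S = 7.020 × 14 × 8 / 0.87 / 0.76 = 1189 mg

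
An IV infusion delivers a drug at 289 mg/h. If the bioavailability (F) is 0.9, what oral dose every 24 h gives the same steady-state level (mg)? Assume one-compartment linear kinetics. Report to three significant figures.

To maintain the same Css, the systemic dosing rate must be unchanged: F·D/τ = infusion rate.
D = rate × τ / F = 289 × 24 / 0.9 = 7707 mg

7710 mg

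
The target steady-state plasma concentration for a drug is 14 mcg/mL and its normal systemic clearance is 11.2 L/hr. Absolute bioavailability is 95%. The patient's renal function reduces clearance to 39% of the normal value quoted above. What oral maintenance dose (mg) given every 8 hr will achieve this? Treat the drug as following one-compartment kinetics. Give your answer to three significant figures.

Patient clearance = 0.39 × 11.20 = 4.368 L/h
D = CL × Css × τ / F = 4.368 × 14 × 8 / 0.95 = 515.0 mg

515 mg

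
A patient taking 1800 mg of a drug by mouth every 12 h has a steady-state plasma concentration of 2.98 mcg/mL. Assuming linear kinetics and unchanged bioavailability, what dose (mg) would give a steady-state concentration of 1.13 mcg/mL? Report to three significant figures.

With linear kinetics, Css is proportional to dose rate (D/τ) at fixed clearance.
D₂ = D₁ × (Css,target / Css,current) = 1800 × 1.13/2.98 = 682.6 mg

683 mg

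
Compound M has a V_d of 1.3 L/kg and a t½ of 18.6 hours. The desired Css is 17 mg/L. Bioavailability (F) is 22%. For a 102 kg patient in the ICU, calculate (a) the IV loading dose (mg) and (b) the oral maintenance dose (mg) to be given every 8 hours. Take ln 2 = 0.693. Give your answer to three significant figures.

Total Vd = 1.3 × 102 = 132.6 L
LD = Vd × C = 132.6 × 17 = 2254 mg
CL = 0.693 × Vd / t½ = 0.693 × 132.6 / 18.6 = 4.940 L/h
D = CL × Css × τ / F = 4.940 × 17 × 8 / 0.22 = 3054 mg

(a) 2250 mg; (b) 3050 mg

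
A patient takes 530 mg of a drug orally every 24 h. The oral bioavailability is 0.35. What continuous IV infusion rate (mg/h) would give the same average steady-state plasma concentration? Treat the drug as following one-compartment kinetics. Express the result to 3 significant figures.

Equivalent systemic input: infusion rate = F·D/τ.
Rate = 0.35 × 530 / 24 = 7.729 mg/h

7.73 mg/h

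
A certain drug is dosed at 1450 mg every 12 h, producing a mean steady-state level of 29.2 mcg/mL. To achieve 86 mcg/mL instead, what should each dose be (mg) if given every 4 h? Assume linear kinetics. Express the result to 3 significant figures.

1420 mg

With linear kinetics, Css is proportional to dose rate (D/τ) at fixed clearance.
D₂ = D₁ × (Css,target / Css,current) × (τ₂/τ₁) = 1450 × (86/29.2) × (4/12) = 1424 mg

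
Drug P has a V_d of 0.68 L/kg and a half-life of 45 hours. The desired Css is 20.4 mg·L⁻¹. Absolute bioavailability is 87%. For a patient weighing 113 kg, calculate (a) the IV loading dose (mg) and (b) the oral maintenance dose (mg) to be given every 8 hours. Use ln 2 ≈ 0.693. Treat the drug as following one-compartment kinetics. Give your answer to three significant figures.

(a) 1570 mg; (b) 222 mg

Vd(total) = 113 kg × 0.68 L/kg = 76.84 L
LD = Vd × C = 76.84 × 20.4 = 1568 mg
CL = 0.693 × Vd / t½ = 0.693 × 76.84 / 45 = 1.183 L/h
D = CL × Css × τ / F = 1.183 × 20.4 × 8 / 0.87 = 221.9 mg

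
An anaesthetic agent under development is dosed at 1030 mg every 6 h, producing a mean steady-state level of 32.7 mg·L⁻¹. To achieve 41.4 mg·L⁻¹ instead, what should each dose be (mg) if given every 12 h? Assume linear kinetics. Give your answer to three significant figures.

2610 mg

For first-order elimination, Css ∝ F·D/(CL·τ); F and CL are unchanged, so Css ∝ D/τ.
D₂ = D₁ × (Css,target / Css,current) × (τ₂/τ₁) = 1030 × (41.4/32.7) × (12/6) = 2608 mg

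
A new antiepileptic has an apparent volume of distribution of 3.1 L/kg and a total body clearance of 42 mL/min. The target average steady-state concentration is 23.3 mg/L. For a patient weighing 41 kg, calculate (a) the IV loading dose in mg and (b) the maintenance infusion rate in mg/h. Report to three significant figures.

Total Vd = 3.1 × 41 = 127.1 L
Loading: fill Vd to C_target → 127.1 L × 23.3 mg/L = 2961 mg
CL = 42 mL/min = 42 × 0.06 = 2.520 L/h
Maintenance: replace elimination → rate = CL × Css = 2.520 × 23.3 = 58.72 mg/h

(a) 2960 mg; (b) 58.7 mg/h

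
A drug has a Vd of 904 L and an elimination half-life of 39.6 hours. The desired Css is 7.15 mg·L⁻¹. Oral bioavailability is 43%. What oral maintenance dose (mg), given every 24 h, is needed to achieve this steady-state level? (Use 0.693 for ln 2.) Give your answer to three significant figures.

CL = 0.693 × Vd / t½ = 0.693 × 904.0 / 39.6 = 15.82 L/h
D = CL × Css × τ / F = 15.82 × 7.15 × 24 / 0.43 = 6313 mg

6310 mg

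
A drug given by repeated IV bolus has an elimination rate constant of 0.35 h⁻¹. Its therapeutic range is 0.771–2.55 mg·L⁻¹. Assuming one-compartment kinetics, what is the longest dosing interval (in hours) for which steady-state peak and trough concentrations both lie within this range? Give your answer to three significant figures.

3.42 h

Between IV bolus doses, concentration decays as C = C₀·e^(−kτ), so C_peak/C_trough = e^(kτ).
τ_max = ln(C_peak/C_trough) / k = ln(2.55/0.771) / 0.3500 = 1.196 / 0.3500 = 3.417 h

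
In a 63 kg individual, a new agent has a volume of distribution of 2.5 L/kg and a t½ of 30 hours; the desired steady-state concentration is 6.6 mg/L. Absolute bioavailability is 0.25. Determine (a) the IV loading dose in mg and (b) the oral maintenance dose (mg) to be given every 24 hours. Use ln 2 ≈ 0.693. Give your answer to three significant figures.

Vd = 2.5 L/kg × 63 kg = 157.5 L
LD = Vd × C = 157.5 × 6.6 = 1040 mg
CL = 0.693 × Vd / t½ = 0.693 × 157.5 / 30 = 3.638 L/h
D = CL × Css × τ / F = 3.638 × 6.6 × 24 / 0.25 = 2305 mg

(a) 1040 mg; (b) 2310 mg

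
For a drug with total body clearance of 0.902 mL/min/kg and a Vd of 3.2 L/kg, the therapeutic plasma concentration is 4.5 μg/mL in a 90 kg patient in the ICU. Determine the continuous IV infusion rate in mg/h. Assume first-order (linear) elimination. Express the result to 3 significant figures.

CL = 0.902 mL/min/kg × 90 kg = 81.18 mL/min = 81.18 × 60/1000 = 4.871 L/h
Vd does not affect the maintenance rate; only clearance governs steady-state input.
Rate = CL × Css = 4.871 × 4.5 = 21.92 mg/h

21.9 mg/h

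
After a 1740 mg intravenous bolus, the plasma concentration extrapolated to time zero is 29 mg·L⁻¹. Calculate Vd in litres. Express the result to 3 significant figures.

60.0 L

Immediately after an IV bolus, C₀ = Dose / Vd, so Vd = Dose / C₀.
Vd = 1740 / 29 = 60.00 L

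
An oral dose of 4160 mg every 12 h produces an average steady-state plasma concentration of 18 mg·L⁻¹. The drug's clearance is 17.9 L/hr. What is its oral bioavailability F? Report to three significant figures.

F·D/τ = CL·Css at steady state → F = CL·Css·τ / D.
F = 17.9 × 18 × 12 / 4160 = 0.929

0.929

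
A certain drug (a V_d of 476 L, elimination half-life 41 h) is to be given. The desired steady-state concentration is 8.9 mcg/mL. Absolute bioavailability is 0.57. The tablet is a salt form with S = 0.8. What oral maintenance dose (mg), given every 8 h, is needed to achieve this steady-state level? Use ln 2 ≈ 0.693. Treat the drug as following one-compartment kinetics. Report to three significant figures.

1260 mg

k = 0.693/41 = 0.01690 h⁻¹, so CL = k·Vd = 0.01690 × 476.0 = 8.044 L/h
D = CL × Css × τ / F / S = 8.044 × 8.9 × 8 / 0.57 / 0.8 = 1256 mg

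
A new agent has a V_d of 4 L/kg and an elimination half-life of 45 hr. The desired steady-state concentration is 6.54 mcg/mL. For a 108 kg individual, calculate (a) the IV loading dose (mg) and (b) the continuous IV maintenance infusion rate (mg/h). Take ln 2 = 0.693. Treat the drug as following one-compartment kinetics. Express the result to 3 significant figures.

(a) 2830 mg; (b) 43.5 mg/h

Total Vd = 4 × 108 = 432.0 L
LD = Vd × C = 432.0 × 6.54 = 2825 mg
CL = 0.693 × Vd / t½ = 0.693 × 432.0 / 45 = 6.653 L/h
Infusion rate = CL × Css = 6.653 × 6.54 = 43.51 mg/h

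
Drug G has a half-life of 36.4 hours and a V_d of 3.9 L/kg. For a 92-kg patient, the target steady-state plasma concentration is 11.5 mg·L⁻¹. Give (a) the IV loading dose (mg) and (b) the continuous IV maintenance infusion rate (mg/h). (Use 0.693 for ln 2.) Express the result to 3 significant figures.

Vd = 3.9 L/kg × 92 kg = 358.8 L
LD = Vd × C = 358.8 × 11.5 = 4126 mg
CL = 0.693 × Vd / t½ = 0.693 × 358.8 / 36.4 = 6.831 L/h
Infusion rate = CL × Css = 6.831 × 11.5 = 78.56 mg/h

(a) 4130 mg; (b) 78.6 mg/h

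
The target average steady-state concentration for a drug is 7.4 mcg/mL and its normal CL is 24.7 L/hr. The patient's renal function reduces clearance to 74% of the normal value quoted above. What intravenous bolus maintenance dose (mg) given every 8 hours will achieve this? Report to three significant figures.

Patient clearance = 0.74 × 24.70 = 18.28 L/h
At steady state, dose per interval replaces the amount cleared in that interval: D/τ = CL·Css.
D = CL × Css × τ = 18.28 × 7.4 × 8 = 1082 mg

1080 mg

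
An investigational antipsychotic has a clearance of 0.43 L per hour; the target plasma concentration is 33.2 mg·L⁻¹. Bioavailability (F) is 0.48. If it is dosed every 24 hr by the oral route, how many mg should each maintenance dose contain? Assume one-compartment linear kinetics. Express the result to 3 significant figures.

714 mg

D = CL × Css × τ / F = 0.4300 × 33.2 × 24 / 0.48 = 713.8 mg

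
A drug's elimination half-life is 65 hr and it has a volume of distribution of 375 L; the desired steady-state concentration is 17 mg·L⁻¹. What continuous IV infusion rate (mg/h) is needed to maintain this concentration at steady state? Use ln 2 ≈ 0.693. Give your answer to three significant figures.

CL = 0.693 × Vd / t½ = 0.693 × 375.0 / 65 = 3.998 L/h
Infusion rate = CL × Css = 3.998 × 17 = 67.97 mg/h

68.0 mg/h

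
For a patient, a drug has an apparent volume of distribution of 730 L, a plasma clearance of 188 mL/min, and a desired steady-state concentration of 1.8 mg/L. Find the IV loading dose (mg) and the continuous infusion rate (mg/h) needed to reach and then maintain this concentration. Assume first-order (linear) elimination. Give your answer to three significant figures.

(a) 1310 mg; (b) 20.3 mg/h

LD = Vd · C_target = 730.0 × 1.8 = 1314 mg
CL = 188 mL/min = 188 × 0.06 = 11.28 L/h
Maintenance: replace elimination → rate = CL × Css = 11.28 × 1.8 = 20.30 mg/h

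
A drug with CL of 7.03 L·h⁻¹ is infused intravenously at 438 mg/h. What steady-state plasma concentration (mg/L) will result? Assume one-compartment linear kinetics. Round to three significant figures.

Css = rate / CL = 438 / 7.030 = 62.30 mg/L

62.3 mg/L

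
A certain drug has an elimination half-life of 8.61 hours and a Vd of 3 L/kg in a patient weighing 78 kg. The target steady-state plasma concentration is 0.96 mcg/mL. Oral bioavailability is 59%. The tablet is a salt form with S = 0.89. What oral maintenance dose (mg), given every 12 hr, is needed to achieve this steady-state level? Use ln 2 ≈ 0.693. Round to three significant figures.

Vd = 3 L/kg × 78 kg = 234.0 L
CL = 0.693 × Vd / t½ = 0.693 × 234.0 / 8.61 = 18.83 L/h
D = CL × Css × τ / F / S = 18.83 × 0.96 × 12 / 0.59 / 0.89 = 413.1 mg

413 mg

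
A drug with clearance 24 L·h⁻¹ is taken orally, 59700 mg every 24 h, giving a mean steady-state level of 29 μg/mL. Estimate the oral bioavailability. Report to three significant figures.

F·D/τ = CL·Css at steady state → F = CL·Css·τ / D.
F = 24 × 29 × 24 / 59700 = 0.280

0.280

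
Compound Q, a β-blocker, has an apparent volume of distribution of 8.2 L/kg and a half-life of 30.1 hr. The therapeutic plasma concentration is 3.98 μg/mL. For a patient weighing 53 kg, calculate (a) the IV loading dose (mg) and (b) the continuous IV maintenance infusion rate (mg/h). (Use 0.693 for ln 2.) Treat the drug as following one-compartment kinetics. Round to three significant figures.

(a) 1730 mg; (b) 39.8 mg/h

Vd = 8.2 L/kg × 53 kg = 434.6 L
LD = Vd × C = 434.6 × 3.98 = 1730 mg
CL = 0.693 × Vd / t½ = 0.693 × 434.6 / 30.1 = 10.01 L/h
Infusion rate = CL × Css = 10.01 × 3.98 = 39.84 mg/h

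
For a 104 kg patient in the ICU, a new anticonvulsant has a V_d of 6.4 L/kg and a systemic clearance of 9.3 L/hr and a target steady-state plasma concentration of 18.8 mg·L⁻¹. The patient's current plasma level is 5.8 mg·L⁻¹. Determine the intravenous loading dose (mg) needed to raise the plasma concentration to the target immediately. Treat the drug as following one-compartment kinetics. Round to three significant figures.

Vd(total) = 104 kg × 6.4 L/kg = 665.6 L
Loading dose depends on Vd (not clearance): it fills the distribution volume.
Concentration deficit ΔC = 18.8 − 5.8 = 13.00 mg/L
LD = Vd × ΔC = 665.6 × 13.00 = 8653 mg

8650 mg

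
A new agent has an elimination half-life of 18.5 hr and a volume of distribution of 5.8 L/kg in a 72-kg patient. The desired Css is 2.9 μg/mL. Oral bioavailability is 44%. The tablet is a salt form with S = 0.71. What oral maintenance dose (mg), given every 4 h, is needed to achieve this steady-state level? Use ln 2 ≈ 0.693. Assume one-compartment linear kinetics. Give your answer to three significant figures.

Vd = 5.8 L/kg × 72 kg = 417.6 L
CL = ln 2 · Vd / t½ = 0.693 × 417.6 / 18.5 = 15.64 L/h
D = CL × Css × τ / F / S = 15.64 × 2.9 × 4 / 0.44 / 0.71 = 580.7 mg

581 mg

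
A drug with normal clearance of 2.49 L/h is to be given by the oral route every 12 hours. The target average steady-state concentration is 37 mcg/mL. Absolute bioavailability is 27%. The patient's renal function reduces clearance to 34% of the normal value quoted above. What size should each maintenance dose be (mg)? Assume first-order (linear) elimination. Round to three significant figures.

1390 mg

Patient clearance = 0.34 × 2.490 = 0.8466 L/h
D = CL × Css × τ / F = 0.8466 × 37 × 12 / 0.27 = 1392 mg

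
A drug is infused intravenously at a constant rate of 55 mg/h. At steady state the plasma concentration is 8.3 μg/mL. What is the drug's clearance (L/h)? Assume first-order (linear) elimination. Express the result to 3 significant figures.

At steady state, infusion rate = CL × Css, so CL = rate / Css.
CL = 55 / 8.3 = 6.627 L/h

6.63 L/h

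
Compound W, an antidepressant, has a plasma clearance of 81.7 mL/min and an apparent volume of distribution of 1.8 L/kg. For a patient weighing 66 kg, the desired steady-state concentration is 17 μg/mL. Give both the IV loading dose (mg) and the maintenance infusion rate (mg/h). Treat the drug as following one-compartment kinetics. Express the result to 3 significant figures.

Vd = 1.8 L/kg × 66 kg = 118.8 L
Loading: fill Vd to C_target → 118.8 L × 17 mg/L = 2020 mg
CL = 81.7 mL/min = 81.7 × 0.06 = 4.902 L/h
Maintenance: replace elimination → rate = CL × Css = 4.902 × 17 = 83.33 mg/h

(a) 2020 mg; (b) 83.3 mg/h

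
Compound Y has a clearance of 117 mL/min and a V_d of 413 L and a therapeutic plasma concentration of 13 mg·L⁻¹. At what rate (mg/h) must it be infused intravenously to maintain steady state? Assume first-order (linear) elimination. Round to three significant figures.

CL = 117 mL/min × 60/1000 = 7.020 L/h
R₀ = 7.020 × 13 = 91.26 mg/h

91.3 mg/h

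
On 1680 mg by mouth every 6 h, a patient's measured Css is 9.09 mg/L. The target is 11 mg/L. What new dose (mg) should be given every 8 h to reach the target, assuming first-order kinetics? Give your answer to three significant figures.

2710 mg

With linear kinetics, Css is proportional to dose rate (D/τ) at fixed clearance.
D₂ = D₁ × (Css,target / Css,current) × (τ₂/τ₁) = 1680 × (11/9.09) × (8/6) = 2711 mg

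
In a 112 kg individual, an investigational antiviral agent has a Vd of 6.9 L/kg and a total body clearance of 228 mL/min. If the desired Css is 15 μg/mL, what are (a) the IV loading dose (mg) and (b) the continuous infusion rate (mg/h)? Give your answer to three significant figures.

Total Vd = 6.9 × 112 = 772.8 L
LD = Vd · C_target = 772.8 × 15 = 11590 mg
Convert clearance: 228 mL/min × 60 min/h ÷ 1000 mL/L = 13.68 L/h
Maintenance: replace elimination → rate = CL × Css = 13.68 × 15 = 205.2 mg/h

(a) 11600 mg; (b) 205 mg/h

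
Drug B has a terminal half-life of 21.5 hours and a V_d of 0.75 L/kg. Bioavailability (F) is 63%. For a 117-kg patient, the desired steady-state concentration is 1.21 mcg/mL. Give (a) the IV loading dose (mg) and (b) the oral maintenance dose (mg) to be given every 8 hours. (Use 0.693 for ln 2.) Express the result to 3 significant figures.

Vd(total) = 117 kg × 0.75 L/kg = 87.75 L
LD = Vd × C = 87.75 × 1.21 = 106.2 mg
CL = 0.693 × Vd / t½ = 0.693 × 87.75 / 21.5 = 2.828 L/h
D = CL × Css × τ / F = 2.828 × 1.21 × 8 / 0.63 = 43.45 mg

(a) 106 mg; (b) 43.5 mg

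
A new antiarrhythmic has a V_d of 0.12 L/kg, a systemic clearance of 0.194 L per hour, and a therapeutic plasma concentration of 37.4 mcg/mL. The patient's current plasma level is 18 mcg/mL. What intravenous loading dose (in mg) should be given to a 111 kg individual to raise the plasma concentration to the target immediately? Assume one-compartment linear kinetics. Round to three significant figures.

Vd = 0.12 L/kg × 111 kg = 13.32 L
Concentration deficit ΔC = 37.4 − 18 = 19.40 mg/L
LD = Vd × ΔC = 13.32 × 19.40 = 258.4 mg

258 mg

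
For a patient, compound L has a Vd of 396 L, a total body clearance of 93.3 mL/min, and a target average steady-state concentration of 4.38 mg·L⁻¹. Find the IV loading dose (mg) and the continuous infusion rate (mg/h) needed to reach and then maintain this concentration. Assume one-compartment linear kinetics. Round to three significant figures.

Loading: fill Vd to C_target → 396.0 L × 4.38 mg/L = 1734 mg
Convert clearance: 93.3 mL/min × 60 min/h ÷ 1000 mL/L = 5.598 L/h
Maintenance: replace elimination → rate = CL × Css = 5.598 × 4.38 = 24.52 mg/h

(a) 1730 mg; (b) 24.5 mg/h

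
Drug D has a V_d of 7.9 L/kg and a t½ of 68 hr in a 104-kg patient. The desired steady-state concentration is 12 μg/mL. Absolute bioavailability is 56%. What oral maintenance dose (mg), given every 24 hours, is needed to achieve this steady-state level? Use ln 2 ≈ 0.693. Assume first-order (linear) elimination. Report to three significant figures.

Total Vd = 7.9 × 104 = 821.6 L
k = 0.693/68 = 0.01019 h⁻¹, so CL = k·Vd = 0.01019 × 821.6 = 8.372 L/h
D = CL × Css × τ / F = 8.372 × 12 × 24 / 0.56 = 4306 mg

4310 mg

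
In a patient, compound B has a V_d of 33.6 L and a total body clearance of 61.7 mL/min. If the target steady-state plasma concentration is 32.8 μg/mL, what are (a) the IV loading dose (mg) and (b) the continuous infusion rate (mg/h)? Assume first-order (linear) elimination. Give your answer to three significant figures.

(a) 1100 mg; (b) 121 mg/h

Loading dose = Vd × C = 33.60 × 32.8 = 1102 mg
Convert clearance: 61.7 mL/min × 60 min/h ÷ 1000 mL/L = 3.702 L/h
Maintenance infusion rate = CL × Css = 3.702 × 32.8 = 121.4 mg/h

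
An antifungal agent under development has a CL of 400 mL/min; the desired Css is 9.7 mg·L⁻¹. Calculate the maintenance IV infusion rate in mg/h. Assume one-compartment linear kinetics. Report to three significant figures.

CL = 400 mL/min = 400 × 0.06 = 24.00 L/h
Rate = CL × Css = 24.00 × 9.7 = 232.8 mg/h

233 mg/h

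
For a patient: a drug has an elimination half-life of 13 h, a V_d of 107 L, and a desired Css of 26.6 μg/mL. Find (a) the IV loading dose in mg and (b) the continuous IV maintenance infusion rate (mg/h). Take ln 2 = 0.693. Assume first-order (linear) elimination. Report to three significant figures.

(a) 2850 mg; (b) 152 mg/h

LD = Vd × C = 107.0 × 26.6 = 2846 mg
CL = 0.693 × Vd / t½ = 0.693 × 107.0 / 13 = 5.704 L/h
Infusion rate = CL × Css = 5.704 × 26.6 = 151.7 mg/h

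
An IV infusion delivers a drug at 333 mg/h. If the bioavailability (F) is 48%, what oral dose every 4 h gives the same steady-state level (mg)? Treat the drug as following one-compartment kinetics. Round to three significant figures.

2780 mg

To maintain the same Css, the systemic dosing rate must be unchanged: F·D/τ = infusion rate.
D = rate × τ / F = 333 × 4 / 0.48 = 2775 mg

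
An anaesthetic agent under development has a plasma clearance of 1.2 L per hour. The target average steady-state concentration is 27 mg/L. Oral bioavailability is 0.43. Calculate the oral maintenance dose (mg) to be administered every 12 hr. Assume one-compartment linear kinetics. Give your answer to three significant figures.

D = CL × Css × τ / F = 1.200 × 27 × 12 / 0.43 = 904.2 mg

904 mg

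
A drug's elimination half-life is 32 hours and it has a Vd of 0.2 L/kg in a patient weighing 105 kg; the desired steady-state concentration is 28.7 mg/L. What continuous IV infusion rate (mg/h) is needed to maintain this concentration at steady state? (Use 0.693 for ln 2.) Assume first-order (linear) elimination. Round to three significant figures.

13.1 mg/h

Vd(total) = 105 kg × 0.2 L/kg = 21.00 L
k = 0.693/32 = 0.02166 h⁻¹, so CL = k·Vd = 0.02166 × 21.00 = 0.4549 L/h
Infusion rate = CL × Css = 0.4549 × 28.7 = 13.06 mg/h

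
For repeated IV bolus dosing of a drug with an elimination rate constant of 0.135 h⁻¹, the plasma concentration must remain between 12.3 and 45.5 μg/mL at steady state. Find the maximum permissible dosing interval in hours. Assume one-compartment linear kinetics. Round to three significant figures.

Between IV bolus doses, concentration decays as C = C₀·e^(−kτ), so C_peak/C_trough = e^(kτ).
τ_max = ln(C_peak/C_trough) / k = ln(45.5/12.3) / 0.1350 = 1.308 / 0.1350 = 9.689 h

9.69 h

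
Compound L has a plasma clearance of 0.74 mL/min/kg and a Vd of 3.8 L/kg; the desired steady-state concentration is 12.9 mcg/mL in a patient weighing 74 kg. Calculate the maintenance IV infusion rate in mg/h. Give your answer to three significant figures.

42.4 mg/h

CL = 0.74 mL/min/kg × 74 kg = 54.76 mL/min = 54.76 × 60/1000 = 3.286 L/h
Rate = CL × Css = 3.286 × 12.9 = 42.39 mg/h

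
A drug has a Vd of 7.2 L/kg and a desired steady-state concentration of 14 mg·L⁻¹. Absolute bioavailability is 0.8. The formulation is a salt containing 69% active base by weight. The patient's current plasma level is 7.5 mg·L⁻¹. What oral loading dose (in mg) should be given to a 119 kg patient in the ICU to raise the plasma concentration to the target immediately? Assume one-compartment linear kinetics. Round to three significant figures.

Vd(total) = 119 kg × 7.2 L/kg = 856.8 L
Concentration deficit ΔC = 14 − 7.5 = 6.500 mg/L
LD = Vd × ΔC / F / S = 856.8 × 6.500 / 0.8 / 0.69 = 10090 mg

10100 mg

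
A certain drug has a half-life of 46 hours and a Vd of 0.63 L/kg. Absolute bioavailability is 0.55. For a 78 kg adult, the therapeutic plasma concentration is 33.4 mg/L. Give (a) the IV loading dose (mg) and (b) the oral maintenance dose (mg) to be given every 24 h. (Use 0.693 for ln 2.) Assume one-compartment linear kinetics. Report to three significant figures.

Vd = 0.63 L/kg × 78 kg = 49.14 L
LD = Vd × C = 49.14 × 33.4 = 1641 mg
CL = 0.693 × Vd / t½ = 0.693 × 49.14 / 46 = 0.7403 L/h
D = CL × Css × τ / F = 0.7403 × 33.4 × 24 / 0.55 = 1079 mg

(a) 1640 mg; (b) 1080 mg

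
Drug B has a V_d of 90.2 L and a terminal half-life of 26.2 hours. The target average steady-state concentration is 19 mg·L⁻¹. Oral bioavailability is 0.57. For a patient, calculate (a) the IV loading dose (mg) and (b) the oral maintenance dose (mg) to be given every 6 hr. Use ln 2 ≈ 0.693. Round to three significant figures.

LD = Vd × C = 90.20 × 19 = 1714 mg
CL = 0.693 × Vd / t½ = 0.693 × 90.20 / 26.2 = 2.386 L/h
D = CL × Css × τ / F = 2.386 × 19 × 6 / 0.57 = 477.2 mg

(a) 1710 mg; (b) 477 mg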